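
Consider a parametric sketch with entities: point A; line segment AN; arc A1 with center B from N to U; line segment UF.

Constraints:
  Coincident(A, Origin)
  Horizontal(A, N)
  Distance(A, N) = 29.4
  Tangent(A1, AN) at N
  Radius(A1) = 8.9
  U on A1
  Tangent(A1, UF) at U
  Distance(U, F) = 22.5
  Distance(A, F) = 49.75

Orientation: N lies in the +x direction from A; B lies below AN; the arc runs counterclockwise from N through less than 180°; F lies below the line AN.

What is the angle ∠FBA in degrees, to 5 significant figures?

129.53°

A is at the origin; AN is horizontal with |AN| = 29.4 and N on the +x side, so N = (29.400, 0.0000). The tangent condition forces BN to be normal to AN, so B = N + (0, -8.9) = (29.400, -8.9000). Since BU ⟂ UF (tangency), |BF| = √(8.9² + 22.5²) = 24.196 regardless of where U sits on A1. So F lies on both circle(A, 49.75) and circle(B, 24.196); the below-AN intersection is F = (38.731, -31.225). U is the foot of the tangent from F: U = (23.026, -15.112).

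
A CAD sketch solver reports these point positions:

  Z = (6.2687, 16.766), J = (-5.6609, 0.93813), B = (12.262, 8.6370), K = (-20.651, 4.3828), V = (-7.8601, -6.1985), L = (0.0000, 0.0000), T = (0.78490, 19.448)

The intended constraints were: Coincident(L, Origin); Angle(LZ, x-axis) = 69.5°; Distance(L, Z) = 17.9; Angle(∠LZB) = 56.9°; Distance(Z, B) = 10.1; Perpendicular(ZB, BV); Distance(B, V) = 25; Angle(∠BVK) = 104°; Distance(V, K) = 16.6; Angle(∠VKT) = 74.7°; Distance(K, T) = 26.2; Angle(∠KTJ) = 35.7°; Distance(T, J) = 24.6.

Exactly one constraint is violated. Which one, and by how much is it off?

Distance(T, J) = 24.6 — off by 5.00.

L = (0.00, 0.00) ✓; LZ at 69.50° ✓; |LZ| = 17.90 ✓; ∠LZB = 56.90° ✓; |ZB| = 10.10 ✓; ∠(ZB, BV) = 90.00° ✓; |BV| = 25.00 ✓; ∠BVK = 104.0° ✓; |VK| = 16.60 ✓; ∠VKT = 74.70° ✓; |KT| = 26.20 ✓; ∠KTJ = 35.70° ✓; |TJ| = 19.60 ✗.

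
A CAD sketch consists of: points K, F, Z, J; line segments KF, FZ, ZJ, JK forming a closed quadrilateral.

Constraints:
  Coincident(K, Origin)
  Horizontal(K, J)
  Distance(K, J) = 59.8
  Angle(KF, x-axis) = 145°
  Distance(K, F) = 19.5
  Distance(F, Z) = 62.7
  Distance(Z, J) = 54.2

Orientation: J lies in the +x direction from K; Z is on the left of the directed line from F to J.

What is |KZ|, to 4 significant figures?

59.30

K is at the origin; K and J share the same y with |KJ| = 59.8 and J in +x, so J = (59.8, 0). KF runs at 145.0° with |KF| = 19.5, so F = (-15.97, 11.18). Z is determined by |FZ| = 62.7 and |ZJ| = 54.2 together: it lies at the intersection of circle(F, 62.7) and circle(J, 54.2). With |FJ| = 76.59, the foot of the radical line on FJ is 44.78 from F and the perpendicular offset is √(62.7² − 44.78²) = 43.88. Taking the left-of-FJ solution: Z = (34.74, 48.06).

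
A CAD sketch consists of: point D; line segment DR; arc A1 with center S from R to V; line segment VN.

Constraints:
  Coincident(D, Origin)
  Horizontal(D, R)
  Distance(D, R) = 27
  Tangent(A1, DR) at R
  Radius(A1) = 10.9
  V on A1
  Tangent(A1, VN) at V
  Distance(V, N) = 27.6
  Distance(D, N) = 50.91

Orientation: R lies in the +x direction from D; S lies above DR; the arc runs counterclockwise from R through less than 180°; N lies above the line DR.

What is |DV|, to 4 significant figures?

39.93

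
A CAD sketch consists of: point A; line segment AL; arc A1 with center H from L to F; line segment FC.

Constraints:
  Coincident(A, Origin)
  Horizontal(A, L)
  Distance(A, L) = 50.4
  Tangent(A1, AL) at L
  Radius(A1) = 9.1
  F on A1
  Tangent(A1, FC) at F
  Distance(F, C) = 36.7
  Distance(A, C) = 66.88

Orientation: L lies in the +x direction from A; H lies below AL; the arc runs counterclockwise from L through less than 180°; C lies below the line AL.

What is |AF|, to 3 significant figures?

42.8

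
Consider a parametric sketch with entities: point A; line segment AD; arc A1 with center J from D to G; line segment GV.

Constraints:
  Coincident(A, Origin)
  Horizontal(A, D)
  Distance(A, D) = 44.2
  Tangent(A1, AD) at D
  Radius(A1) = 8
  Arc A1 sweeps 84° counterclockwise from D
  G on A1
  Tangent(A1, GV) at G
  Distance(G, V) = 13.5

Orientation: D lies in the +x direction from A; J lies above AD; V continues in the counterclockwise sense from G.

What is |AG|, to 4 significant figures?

52.65

A1 meets AD tangentially, so JD is at right angles to AD, so J = D + (0, 8) = (44.20, 8.000). On A1, D sits at bearing -90° from J; an 84° counterclockwise sweep puts G at bearing -6°, so G = J + 8.0·(cos -6°, sin -6°) = (52.16, 7.164). Then |AG| = |G − A| = 52.65.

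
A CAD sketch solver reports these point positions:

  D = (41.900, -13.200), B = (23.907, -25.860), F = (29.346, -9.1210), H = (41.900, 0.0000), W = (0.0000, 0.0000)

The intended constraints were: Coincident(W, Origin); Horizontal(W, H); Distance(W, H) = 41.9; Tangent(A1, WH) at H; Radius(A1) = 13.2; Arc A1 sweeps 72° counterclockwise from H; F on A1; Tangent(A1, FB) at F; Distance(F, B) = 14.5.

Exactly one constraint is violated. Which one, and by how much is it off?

Distance(F, B) = 14.5 — off by 3.10.

W = (0.00, 0.00) ✓; W.y = 0.00, H.y = 0.00 ✓; |WH| = 41.90 ✓; ∠(DH, HW) = 90.00° ✓; |DH| = 13.20 ✓; bearing(D→F) − bearing(D→H) = 72.00° ✓; |DF| = 13.20 ✓; ∠(DF, FB) = 90.00° ✓; |FB| = 17.60 ✗.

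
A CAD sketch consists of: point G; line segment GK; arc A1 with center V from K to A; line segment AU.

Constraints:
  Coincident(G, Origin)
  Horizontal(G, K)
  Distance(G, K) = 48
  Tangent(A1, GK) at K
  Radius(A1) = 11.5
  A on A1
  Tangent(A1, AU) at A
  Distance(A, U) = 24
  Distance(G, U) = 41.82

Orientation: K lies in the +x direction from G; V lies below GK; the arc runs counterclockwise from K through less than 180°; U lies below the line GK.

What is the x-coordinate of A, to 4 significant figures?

37.19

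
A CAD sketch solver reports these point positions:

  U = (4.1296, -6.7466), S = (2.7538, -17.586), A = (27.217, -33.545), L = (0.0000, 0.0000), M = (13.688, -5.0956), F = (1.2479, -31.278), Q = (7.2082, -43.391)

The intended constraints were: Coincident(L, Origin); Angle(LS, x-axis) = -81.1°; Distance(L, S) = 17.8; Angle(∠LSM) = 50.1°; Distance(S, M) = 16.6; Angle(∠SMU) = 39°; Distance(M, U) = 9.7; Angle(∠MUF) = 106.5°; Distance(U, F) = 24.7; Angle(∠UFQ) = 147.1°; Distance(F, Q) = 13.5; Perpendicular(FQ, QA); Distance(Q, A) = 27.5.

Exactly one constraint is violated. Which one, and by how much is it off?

Distance(Q, A) = 27.5 — off by 5.20.

L = (0.00, 0.00) ✓; LS at -81.10° ✓; |LS| = 17.80 ✓; ∠LSM = 50.10° ✓; |SM| = 16.60 ✓; ∠SMU = 39.00° ✓; |MU| = 9.700 ✓; ∠MUF = 106.5° ✓; |UF| = 24.70 ✓; ∠UFQ = 147.1° ✓; |FQ| = 13.50 ✓; ∠(FQ, QA) = 90.00° ✓; |QA| = 22.30 ✗.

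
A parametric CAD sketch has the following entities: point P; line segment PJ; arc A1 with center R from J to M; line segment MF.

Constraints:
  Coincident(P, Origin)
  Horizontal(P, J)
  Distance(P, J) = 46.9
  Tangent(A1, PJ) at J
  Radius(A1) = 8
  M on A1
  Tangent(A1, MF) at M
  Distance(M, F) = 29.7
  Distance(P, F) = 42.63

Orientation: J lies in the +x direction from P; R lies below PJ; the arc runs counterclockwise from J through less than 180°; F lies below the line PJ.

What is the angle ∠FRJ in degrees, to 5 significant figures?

141.91°

P is at the origin; P and J share the same y with |PJ| = 46.9 and J on the +x side, so J = (46.900, 0.0000). A1 meets PJ tangentially, so RJ is at right angles to PJ, so R = J + (0, -8) = (46.900, -8.0000). Since RM ⟂ MF (tangency), |RF| = √(8.0² + 29.7²) = 30.759 regardless of where M sits on A1. So F lies on both circle(P, 42.63) and circle(R, 30.759); the below-PJ intersection is F = (27.926, -32.209). M is the foot of the tangent from F: M = (39.537, -4.8727).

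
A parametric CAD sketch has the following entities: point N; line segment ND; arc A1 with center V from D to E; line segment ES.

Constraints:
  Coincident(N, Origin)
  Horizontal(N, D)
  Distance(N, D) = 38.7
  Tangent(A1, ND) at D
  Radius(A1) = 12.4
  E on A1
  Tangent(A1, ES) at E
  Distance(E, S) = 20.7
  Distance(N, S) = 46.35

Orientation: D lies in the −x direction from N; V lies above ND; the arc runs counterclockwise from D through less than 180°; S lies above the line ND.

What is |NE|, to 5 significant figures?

30.314

Checks: |VE| = 12.40 ✓; ∠(VE, ES) = 90.00° ✓; |ES| = 20.70 ✓; |NS| = 46.35 ✓.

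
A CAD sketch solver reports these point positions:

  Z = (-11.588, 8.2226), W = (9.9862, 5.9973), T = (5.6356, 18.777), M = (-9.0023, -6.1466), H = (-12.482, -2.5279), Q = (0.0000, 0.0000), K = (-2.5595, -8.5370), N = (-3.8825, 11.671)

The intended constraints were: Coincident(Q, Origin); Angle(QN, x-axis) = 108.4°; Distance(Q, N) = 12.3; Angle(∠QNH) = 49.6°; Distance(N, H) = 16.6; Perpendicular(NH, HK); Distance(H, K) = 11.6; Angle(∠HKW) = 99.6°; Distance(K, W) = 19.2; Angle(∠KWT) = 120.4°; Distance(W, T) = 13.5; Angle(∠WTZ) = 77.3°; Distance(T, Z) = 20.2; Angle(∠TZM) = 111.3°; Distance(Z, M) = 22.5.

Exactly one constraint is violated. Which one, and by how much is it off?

Distance(Z, M) = 22.5 — off by 7.90.

Q = (0.00, 0.00) ✓; QN at 108.4° ✓; |QN| = 12.30 ✓; ∠QNH = 49.60° ✓; |NH| = 16.60 ✓; ∠(NH, HK) = 90.00° ✓; |HK| = 11.60 ✓; ∠HKW = 99.60° ✓; |KW| = 19.20 ✓; ∠KWT = 120.4° ✓; |WT| = 13.50 ✓; ∠WTZ = 77.30° ✓; |TZ| = 20.20 ✓; ∠TZM = 111.3° ✓; |ZM| = 14.60 ✗.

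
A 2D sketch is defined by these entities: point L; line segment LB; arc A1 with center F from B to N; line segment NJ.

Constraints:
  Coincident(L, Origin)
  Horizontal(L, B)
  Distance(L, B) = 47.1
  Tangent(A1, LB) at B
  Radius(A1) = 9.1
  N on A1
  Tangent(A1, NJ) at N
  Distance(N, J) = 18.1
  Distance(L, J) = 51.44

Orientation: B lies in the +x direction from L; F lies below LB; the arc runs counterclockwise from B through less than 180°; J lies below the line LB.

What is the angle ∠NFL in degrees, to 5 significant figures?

24.758°

Checks: |FN| = 9.100 ✓; ∠(FN, NJ) = 90.00° ✓; |NJ| = 18.10 ✓; |LJ| = 51.44 ✓.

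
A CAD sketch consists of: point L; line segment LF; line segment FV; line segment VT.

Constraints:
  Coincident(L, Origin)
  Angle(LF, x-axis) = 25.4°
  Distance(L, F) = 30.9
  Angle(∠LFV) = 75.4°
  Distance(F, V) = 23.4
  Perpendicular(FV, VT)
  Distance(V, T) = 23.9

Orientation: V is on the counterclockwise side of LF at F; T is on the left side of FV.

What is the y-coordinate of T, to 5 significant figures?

15.817

∠LFV = 75.4°, so FV runs at 25.4° + (180° − 75.4°) = 130.00° from the x-axis; with |FV| = 23.4, V = F + 23.4·(cos 130.00°, sin 130.00°) = (12.872, 31.180). FV ⟂ VT; with |VT| = 23.9 on the left of FV, T = V + 23.9·(-0.76604, -0.64279) = (-5.4366, 15.817). So T.y = 15.817.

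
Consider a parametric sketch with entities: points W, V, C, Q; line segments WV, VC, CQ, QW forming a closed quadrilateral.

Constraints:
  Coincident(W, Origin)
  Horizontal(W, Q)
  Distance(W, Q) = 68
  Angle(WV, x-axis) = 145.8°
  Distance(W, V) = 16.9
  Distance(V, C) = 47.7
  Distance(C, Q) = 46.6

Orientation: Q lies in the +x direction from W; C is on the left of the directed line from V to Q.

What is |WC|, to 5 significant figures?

40.781

W is at the origin; W and Q share the same y with |WQ| = 68.0 and Q in +x, so Q = (68.0, 0). WV runs at 145.8° with |WV| = 16.9, so V = (-13.978, 9.4992). C is determined by |VC| = 47.7 and |CQ| = 46.6 together: it lies at the intersection of circle(V, 47.7) and circle(Q, 46.6). With |VQ| = 82.526, the foot of the radical line on VQ is 41.892 from V and the perpendicular offset is √(47.7² − 41.892²) = 22.812. Taking the left-of-VQ solution: C = (30.261, 27.338).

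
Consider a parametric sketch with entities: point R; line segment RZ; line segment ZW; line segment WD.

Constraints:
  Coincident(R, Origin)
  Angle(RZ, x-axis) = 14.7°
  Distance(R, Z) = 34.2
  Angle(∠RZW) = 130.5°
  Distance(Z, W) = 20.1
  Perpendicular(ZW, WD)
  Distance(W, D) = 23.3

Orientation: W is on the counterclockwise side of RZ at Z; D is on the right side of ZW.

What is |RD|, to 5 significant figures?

64.972

∠RZW = 130.5°, so ZW runs at 14.7° + (180° − 130.5°) = 64.200° from the x-axis; with |ZW| = 20.1, W = Z + 20.1·(cos 64.200°, sin 64.200°) = (41.829, 26.775). The perpendicularity gives WD at right angles to ZW; with |WD| = 23.3 on the right of ZW, D = W + 23.3·(0.90032, -0.43523) = (62.806, 16.634). Then |RD| = |D − R| = 64.972.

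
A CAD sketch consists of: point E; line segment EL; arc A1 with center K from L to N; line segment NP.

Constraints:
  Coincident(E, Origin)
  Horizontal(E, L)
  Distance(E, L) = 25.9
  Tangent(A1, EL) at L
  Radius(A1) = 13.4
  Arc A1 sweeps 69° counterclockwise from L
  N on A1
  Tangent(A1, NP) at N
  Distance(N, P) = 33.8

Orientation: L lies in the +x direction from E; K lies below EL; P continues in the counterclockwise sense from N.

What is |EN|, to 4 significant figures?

15.91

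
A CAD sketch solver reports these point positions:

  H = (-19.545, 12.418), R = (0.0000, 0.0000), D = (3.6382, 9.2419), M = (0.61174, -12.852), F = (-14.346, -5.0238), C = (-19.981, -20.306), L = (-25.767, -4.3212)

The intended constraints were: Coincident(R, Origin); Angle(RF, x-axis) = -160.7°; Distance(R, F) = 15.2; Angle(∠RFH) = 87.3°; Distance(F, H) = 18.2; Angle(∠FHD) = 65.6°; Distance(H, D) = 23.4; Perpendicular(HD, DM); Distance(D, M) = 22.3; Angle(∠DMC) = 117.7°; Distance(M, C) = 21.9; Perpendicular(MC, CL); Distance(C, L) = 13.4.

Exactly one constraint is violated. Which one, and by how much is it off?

Distance(C, L) = 13.4 — off by 3.60.

R = (0.00, 0.00) ✓; RF at -160.7° ✓; |RF| = 15.20 ✓; ∠RFH = 87.30° ✓; |FH| = 18.20 ✓; ∠FHD = 65.60° ✓; |HD| = 23.40 ✓; ∠(HD, DM) = 90.00° ✓; |DM| = 22.30 ✓; ∠DMC = 117.7° ✓; |MC| = 21.90 ✓; ∠(MC, CL) = 90.00° ✓; |CL| = 17.00 ✗.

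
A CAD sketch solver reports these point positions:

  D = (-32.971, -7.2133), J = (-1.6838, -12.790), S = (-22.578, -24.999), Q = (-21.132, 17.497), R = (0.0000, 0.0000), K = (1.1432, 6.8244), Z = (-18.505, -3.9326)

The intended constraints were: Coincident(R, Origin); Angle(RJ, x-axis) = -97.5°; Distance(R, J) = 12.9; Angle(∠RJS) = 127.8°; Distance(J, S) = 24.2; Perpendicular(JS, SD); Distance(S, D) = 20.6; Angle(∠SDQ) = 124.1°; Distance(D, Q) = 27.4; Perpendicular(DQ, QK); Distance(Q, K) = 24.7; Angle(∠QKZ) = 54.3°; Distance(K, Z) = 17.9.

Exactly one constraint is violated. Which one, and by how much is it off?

Distance(K, Z) = 17.9 — off by 4.50.

R = (0.00, 0.00) ✓; RJ at -97.50° ✓; |RJ| = 12.90 ✓; ∠RJS = 127.8° ✓; |JS| = 24.20 ✓; ∠(JS, SD) = 90.00° ✓; |SD| = 20.60 ✓; ∠SDQ = 124.1° ✓; |DQ| = 27.40 ✓; ∠(DQ, QK) = 90.00° ✓; |QK| = 24.70 ✓; ∠QKZ = 54.30° ✓; |KZ| = 22.40 ✗.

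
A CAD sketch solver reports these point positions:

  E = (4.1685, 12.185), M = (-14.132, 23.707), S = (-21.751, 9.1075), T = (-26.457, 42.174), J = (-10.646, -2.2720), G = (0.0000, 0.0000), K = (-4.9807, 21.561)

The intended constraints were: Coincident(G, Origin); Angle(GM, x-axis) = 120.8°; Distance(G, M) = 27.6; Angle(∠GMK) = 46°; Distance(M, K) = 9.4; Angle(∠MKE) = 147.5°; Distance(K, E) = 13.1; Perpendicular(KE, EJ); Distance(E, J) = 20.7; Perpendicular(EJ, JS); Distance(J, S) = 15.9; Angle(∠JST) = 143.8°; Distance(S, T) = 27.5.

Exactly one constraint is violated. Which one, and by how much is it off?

Distance(S, T) = 27.5 — off by 5.90.

G = (0.00, 0.00) ✓; GM at 120.8° ✓; |GM| = 27.60 ✓; ∠GMK = 46.00° ✓; |MK| = 9.400 ✓; ∠MKE = 147.5° ✓; |KE| = 13.10 ✓; ∠(KE, EJ) = 90.00° ✓; |EJ| = 20.70 ✓; ∠(EJ, JS) = 90.00° ✓; |JS| = 15.90 ✓; ∠JST = 143.8° ✓; |ST| = 33.40 ✗.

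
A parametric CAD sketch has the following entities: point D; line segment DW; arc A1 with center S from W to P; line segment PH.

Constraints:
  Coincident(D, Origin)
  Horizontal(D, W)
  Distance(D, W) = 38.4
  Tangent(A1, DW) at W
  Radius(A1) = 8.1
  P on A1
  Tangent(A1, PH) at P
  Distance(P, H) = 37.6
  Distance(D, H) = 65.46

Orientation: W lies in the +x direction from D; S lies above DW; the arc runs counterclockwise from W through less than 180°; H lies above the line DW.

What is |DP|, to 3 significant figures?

47.2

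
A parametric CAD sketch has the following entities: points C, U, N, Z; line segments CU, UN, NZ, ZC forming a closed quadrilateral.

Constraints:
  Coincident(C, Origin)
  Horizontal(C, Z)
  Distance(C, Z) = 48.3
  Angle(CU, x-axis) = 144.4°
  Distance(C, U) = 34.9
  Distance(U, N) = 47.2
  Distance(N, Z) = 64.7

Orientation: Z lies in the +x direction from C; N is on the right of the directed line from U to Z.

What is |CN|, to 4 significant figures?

26.66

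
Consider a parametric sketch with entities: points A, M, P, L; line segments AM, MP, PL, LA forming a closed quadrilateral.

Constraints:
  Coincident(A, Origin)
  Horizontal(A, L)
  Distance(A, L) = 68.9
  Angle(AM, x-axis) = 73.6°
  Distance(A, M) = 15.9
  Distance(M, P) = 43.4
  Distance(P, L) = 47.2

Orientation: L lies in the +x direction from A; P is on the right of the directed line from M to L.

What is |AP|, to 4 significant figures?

34.75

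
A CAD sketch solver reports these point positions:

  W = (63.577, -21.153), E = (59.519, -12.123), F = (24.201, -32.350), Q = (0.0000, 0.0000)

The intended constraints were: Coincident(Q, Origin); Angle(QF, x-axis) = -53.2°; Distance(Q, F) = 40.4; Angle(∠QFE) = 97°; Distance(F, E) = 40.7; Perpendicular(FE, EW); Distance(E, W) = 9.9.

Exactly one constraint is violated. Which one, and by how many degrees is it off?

Perpendicular(FE, EW) — off by 5.60°.

Q = (0.00, 0.00) ✓; QF at -53.20° ✓; |QF| = 40.40 ✓; ∠QFE = 97.00° ✓; |FE| = 40.70 ✓; ∠(FE, EW) = 95.60° ✗; |EW| = 9.900 ✓.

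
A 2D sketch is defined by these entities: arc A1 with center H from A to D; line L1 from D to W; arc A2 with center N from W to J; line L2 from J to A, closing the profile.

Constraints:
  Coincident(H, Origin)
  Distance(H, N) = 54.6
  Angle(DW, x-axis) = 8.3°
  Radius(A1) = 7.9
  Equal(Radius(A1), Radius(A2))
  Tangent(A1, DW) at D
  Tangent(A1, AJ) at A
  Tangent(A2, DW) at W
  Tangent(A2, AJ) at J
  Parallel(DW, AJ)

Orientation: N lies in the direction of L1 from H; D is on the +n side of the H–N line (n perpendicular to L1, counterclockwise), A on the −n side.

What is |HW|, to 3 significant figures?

55.2

The slot axis is L1's direction at 8.3°, so u = (cos 8.3°, sin 8.3°) = (0.990, 0.144) and n = (−sin 8.3°, cos 8.3°) = (-0.144, 0.990). H is at the origin and N lies 54.6 along u from H, so N = 54.6·u = (54.0, 7.88). Tangency of A1 to both parallel lines with radius 7.9 puts D and A at H ± 7.9·n: D = (-1.14, 7.82), A = (1.14, -7.82). Equal radii place W and J the same way about N: W = N + 7.9·n = (52.9, 15.7), J = N − 7.9·n = (55.2, 0.0646). Then |HW| = |W − H| = 55.2.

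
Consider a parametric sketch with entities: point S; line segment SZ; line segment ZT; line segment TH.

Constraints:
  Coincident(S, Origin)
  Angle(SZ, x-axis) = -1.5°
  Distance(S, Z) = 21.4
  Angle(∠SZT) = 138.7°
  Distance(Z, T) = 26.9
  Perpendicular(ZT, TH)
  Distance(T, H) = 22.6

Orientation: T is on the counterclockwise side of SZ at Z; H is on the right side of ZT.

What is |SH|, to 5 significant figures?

56.530

∠SZT = 138.7°, so ZT runs at -1.5° + (180° − 138.7°) = 39.800° from the x-axis; with |ZT| = 26.9, T = Z + 26.9·(cos 39.800°, sin 39.800°) = (42.059, 16.659). The perpendicularity gives TH at right angles to ZT; with |TH| = 22.6 on the right of ZT, H = T + 22.6·(0.64011, -0.76828) = (56.526, -0.70444). Then |SH| = |H − S| = 56.530.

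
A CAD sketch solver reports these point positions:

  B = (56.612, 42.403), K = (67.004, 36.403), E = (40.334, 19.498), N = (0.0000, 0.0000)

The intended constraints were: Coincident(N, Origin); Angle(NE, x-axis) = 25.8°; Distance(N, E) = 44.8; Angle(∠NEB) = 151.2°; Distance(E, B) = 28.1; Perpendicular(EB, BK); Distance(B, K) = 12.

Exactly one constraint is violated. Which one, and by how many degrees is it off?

Perpendicular(EB, BK) — off by 5.40°.

N = (0.00, 0.00) ✓; NE at 25.80° ✓; |NE| = 44.80 ✓; ∠NEB = 151.2° ✓; |EB| = 28.10 ✓; ∠(EB, BK) = 84.60° ✗; |BK| = 12.00 ✓.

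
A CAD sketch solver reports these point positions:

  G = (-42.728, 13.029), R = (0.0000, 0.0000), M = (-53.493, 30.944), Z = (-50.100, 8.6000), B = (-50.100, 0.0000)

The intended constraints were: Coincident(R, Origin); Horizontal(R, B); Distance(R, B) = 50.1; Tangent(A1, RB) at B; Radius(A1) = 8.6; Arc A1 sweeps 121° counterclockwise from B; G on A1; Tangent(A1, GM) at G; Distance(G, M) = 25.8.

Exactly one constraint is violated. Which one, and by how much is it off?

Distance(G, M) = 25.8 — off by 4.90.

R = (0.00, 0.00) ✓; R.y = 0.00, B.y = 0.00 ✓; |RB| = 50.10 ✓; ∠(ZB, BR) = 90.00° ✓; |ZB| = 8.600 ✓; bearing(Z→G) − bearing(Z→B) = 121.0° ✓; |ZG| = 8.600 ✓; ∠(ZG, GM) = 90.00° ✓; |GM| = 20.90 ✗.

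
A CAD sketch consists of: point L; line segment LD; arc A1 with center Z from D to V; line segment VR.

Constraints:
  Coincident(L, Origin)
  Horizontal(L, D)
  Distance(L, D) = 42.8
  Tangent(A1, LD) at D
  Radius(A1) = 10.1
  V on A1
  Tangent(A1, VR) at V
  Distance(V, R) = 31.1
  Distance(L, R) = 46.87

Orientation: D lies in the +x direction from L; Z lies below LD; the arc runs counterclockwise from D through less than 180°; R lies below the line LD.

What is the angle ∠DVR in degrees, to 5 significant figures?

140.78°

Checks: |ZD| = 10.10 ✓; |ZV| = 10.10 ✓; ∠(ZV, VR) = 90.00° ✓; |VR| = 31.10 ✓; |LR| = 46.87 ✓.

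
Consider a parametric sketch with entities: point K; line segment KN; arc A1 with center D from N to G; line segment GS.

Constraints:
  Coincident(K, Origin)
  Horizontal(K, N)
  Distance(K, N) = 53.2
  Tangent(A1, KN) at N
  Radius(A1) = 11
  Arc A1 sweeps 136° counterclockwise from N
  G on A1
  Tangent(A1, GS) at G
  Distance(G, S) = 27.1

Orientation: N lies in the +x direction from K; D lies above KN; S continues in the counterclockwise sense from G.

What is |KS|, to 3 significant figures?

56.0

On A1, N sits at bearing -90° from D; a 136° counterclockwise sweep puts G at bearing 46°, so G = D + 11.0·(cos 46°, sin 46°) = (60.8, 18.9). Since A1 is tangent to GS there, DG ⟂ GS, so GS runs along (−sin 46°, cos 46°); with |GS| = 27.1, S = (41.3, 37.7). Then |KS| = |S − K| = 56.0.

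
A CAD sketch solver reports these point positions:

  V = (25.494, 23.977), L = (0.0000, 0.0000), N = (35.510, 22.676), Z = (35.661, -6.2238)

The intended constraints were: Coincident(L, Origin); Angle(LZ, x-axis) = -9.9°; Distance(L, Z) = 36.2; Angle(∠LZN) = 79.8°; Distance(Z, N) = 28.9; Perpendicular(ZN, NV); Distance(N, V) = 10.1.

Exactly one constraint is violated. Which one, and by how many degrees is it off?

Perpendicular(ZN, NV) — off by 7.70°.

L = (0.00, 0.00) ✓; LZ at -9.900° ✓; |LZ| = 36.20 ✓; ∠LZN = 79.80° ✓; |ZN| = 28.90 ✓; ∠(ZN, NV) = 82.30° ✗; |NV| = 10.10 ✓.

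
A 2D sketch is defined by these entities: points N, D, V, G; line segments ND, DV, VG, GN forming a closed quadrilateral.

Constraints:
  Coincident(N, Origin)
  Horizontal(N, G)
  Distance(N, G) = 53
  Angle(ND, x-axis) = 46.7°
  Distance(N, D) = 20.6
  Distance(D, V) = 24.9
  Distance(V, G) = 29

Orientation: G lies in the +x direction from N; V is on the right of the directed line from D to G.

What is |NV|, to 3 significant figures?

26.0

N is at the origin; N and G share the same y with |NG| = 53.0 and G in +x, so G = (53.0, 0). ND runs at 46.7° with |ND| = 20.6, so D = (14.1, 15.0). V is determined by |DV| = 24.9 and |VG| = 29.0 together: it lies at the intersection of circle(D, 24.9) and circle(G, 29.0). With |DG| = 41.7, the foot of the radical line on DG is 18.2 from D and the perpendicular offset is √(24.9² − 18.2²) = 17.0. Taking the right-of-DG solution: V = (25.0, -7.43).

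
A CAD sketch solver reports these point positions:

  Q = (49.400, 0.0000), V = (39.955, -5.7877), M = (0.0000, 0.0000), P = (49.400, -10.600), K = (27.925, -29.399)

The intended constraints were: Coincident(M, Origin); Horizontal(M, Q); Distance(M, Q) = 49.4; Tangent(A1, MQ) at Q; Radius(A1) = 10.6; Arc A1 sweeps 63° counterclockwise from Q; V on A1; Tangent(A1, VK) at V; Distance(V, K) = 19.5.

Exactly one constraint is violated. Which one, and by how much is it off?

Distance(V, K) = 19.5 — off by 7.00.

M = (0.00, 0.00) ✓; M.y = 0.00, Q.y = 0.00 ✓; |MQ| = 49.40 ✓; ∠(PQ, QM) = 90.00° ✓; |PQ| = 10.60 ✓; bearing(P→V) − bearing(P→Q) = 63.00° ✓; |PV| = 10.60 ✓; ∠(PV, VK) = 90.00° ✓; |VK| = 26.50 ✗.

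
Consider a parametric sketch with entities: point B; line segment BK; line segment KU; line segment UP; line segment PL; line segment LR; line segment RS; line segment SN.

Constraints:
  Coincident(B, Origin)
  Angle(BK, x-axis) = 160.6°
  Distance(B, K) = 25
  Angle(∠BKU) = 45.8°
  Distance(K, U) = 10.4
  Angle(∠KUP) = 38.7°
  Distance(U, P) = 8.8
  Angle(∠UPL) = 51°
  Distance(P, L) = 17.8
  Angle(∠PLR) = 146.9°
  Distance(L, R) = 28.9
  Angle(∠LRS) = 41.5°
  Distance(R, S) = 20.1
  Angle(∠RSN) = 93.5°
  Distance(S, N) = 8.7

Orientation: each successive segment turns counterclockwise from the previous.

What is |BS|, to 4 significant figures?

34.80

B is at the origin; BK runs at 160.6° with length 25.0, so K = (-23.58, 8.304). ∠BKU = 45.8° gives KU at -65.20° from the x-axis; with |KU| = 10.4, U = (-19.22, -1.137). ∠KUP = 38.7° gives UP at 76.10° from the x-axis; with |UP| = 8.8, P = (-17.10, 7.405). ∠UPL = 51.0° gives PL at -154.9° from the x-axis; with |PL| = 17.8, L = (-33.22, -0.1453). ∠PLR = 146.9° gives LR at -121.8° from the x-axis; with |LR| = 28.9, R = (-48.45, -24.71). ∠LRS = 41.5° gives RS at 16.70° from the x-axis; with |RS| = 20.1, S = (-29.20, -18.93). Then |BS| = |S − B| = 34.80.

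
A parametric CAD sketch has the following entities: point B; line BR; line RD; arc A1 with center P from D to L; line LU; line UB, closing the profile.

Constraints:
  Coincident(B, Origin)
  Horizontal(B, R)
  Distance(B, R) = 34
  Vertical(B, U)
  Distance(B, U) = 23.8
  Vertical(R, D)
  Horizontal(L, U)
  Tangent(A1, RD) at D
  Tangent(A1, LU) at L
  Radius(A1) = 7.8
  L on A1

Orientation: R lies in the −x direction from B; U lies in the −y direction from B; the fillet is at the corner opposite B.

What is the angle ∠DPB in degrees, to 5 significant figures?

148.59°

B is at the origin; BR is horizontal with |BR| = 34.0 and R on the −x side, so R = (-34.000, 0.0000). B and U share the same x with |BU| = 23.8 and U on the −y side, so U = (0.0000, -23.800). The virtual corner opposite B is at (-34.000, -23.800). Since A1 is tangent to RD there, PD ⟂ RD and tangency of A1 to LU means the radius PL is perpendicular to LU, with radius 7.8, so the center P sits 7.8 in from both sides at P = (-26.200, -16.000). That places the tangent points at D = (-34.000, -16.000) on RD and L = (-26.200, -23.800) on LU. Then cos ∠DPB = PD·PB / (|PD||PB|), giving 148.59°.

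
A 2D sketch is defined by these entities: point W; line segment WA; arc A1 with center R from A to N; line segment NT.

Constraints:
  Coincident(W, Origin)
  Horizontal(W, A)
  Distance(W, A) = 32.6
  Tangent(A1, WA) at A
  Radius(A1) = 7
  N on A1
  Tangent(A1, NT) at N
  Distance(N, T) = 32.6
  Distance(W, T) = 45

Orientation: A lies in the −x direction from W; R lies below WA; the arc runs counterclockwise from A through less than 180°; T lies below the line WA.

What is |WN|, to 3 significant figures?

40.1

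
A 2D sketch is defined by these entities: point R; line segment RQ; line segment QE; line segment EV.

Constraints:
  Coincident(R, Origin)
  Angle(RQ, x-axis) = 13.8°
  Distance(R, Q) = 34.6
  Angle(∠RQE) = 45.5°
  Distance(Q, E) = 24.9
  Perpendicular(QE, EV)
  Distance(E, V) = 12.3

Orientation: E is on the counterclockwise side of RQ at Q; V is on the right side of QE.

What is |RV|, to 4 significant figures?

36.98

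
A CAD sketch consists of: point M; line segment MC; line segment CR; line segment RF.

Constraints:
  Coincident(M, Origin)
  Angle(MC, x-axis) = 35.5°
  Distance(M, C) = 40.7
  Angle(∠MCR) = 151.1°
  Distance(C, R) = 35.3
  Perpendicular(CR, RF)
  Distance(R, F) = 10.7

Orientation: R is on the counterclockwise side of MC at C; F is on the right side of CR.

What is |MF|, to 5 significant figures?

77.159

M is at the origin; MC runs at 35.5° with length 40.7, so C = 40.7·(cos 35.5°, sin 35.5°) = (33.135, 23.635). ∠MCR = 151.1°, so CR runs at 35.5° + (180° − 151.1°) = 64.400° from the x-axis; with |CR| = 35.3, R = C + 35.3·(cos 64.400°, sin 64.400°) = (48.387, 55.469). The perpendicularity gives RF at right angles to CR; with |RF| = 10.7 on the right of CR, F = R + 10.7·(0.90183, -0.43209) = (58.037, 50.846). Then |MF| = |F − M| = 77.159.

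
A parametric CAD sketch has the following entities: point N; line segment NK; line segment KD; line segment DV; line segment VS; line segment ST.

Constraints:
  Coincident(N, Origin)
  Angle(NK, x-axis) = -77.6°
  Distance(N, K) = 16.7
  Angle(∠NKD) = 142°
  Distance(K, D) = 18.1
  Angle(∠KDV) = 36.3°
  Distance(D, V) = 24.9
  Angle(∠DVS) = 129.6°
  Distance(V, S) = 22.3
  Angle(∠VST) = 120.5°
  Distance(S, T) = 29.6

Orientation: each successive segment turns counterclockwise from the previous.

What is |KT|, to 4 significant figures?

37.22

∠DVS = 129.6° gives VS at 154.5° from the x-axis; with |VS| = 22.3, S = (-8.661, 5.902). ∠VST = 120.5° gives ST at -146.0° from the x-axis; with |ST| = 29.6, T = (-33.20, -10.65). Then |KT| = |T − K| = 37.22.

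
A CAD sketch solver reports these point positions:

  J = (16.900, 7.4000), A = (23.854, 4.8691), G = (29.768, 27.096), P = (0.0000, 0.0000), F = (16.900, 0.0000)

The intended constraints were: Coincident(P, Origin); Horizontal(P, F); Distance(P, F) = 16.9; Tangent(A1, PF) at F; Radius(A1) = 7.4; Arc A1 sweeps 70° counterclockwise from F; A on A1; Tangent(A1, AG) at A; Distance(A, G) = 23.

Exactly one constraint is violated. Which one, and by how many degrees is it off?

Tangent(A1, AG) at A — off by 5.10°.

P = (0.00, 0.00) ✓; P.y = 0.00, F.y = 0.00 ✓; |PF| = 16.90 ✓; ∠(JF, FP) = 90.00° ✓; |JF| = 7.400 ✓; bearing(J→A) − bearing(J→F) = 70.00° ✓; |JA| = 7.400 ✓; ∠(JA, AG) = 84.90° ✗; |AG| = 23.00 ✓.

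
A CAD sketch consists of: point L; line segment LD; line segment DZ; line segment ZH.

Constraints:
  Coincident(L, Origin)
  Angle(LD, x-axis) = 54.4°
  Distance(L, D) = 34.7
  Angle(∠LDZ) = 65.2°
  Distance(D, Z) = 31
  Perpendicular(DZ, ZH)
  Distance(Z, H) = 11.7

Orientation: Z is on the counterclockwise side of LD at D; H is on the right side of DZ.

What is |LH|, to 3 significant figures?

46.2

L is at the origin; LD runs at 54.4° with length 34.7, so D = 34.7·(cos 54.4°, sin 54.4°) = (20.2, 28.2). ∠LDZ = 65.2°, so DZ runs at 54.4° + (180° − 65.2°) = 169° from the x-axis; with |DZ| = 31.0, Z = D + 31.0·(cos 169°, sin 169°) = (-10.3, 34.0). DZ is perpendicular to ZH; with |ZH| = 11.7 on the right of DZ, H = Z + 11.7·(0.187, 0.982) = (-8.06, 45.5). Then |LH| = |H − L| = 46.2.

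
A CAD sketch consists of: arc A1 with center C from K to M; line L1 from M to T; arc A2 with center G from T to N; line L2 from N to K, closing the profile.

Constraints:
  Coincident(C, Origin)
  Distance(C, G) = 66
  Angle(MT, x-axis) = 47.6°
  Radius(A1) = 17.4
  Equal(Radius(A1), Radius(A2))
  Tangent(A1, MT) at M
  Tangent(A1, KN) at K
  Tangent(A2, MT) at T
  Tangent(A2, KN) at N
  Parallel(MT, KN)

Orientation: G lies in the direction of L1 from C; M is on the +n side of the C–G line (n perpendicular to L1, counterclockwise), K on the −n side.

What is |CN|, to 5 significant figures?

68.255

The slot axis is L1's direction at 47.6°, so u = (cos 47.6°, sin 47.6°) = (0.67430, 0.73846) and n = (−sin 47.6°, cos 47.6°) = (-0.73846, 0.67430). C is at the origin and G lies 66.0 along u from C, so G = 66.0·u = (44.504, 48.738). Tangency of A1 to both parallel lines with radius 17.4 puts M and K at C ± 17.4·n: M = (-12.849, 11.733), K = (12.849, -11.733). Equal radii place T and N the same way about G: T = G + 17.4·n = (31.655, 60.471), N = G − 17.4·n = (57.353, 37.005). Then |CN| = |N − C| = 68.255.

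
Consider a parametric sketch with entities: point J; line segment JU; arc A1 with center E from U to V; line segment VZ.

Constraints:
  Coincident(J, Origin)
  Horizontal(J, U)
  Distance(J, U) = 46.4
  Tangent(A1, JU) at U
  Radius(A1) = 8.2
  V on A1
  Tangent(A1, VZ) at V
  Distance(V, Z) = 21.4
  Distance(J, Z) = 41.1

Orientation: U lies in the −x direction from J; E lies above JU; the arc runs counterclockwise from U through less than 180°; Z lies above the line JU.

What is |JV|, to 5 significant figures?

39.023

Checks: |EV| = 8.200 ✓; ∠(EV, VZ) = 90.00° ✓; |VZ| = 21.40 ✓; |JZ| = 41.10 ✓.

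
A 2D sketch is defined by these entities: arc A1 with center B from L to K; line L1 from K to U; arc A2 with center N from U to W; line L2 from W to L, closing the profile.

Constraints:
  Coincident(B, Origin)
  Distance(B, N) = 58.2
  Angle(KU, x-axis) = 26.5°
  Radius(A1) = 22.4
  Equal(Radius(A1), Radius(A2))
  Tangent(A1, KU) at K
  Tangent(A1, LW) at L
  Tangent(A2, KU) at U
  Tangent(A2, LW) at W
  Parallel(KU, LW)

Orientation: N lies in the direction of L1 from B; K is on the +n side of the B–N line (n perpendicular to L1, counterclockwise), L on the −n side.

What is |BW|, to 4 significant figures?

62.36

The slot axis is L1's direction at 26.5°, so u = (cos 26.5°, sin 26.5°) = (0.8949, 0.4462) and n = (−sin 26.5°, cos 26.5°) = (-0.4462, 0.8949). B is at the origin and N lies 58.2 along u from B, so N = 58.2·u = (52.09, 25.97). Tangency of A1 to both parallel lines with radius 22.4 puts K and L at B ± 22.4·n: K = (-9.995, 20.05), L = (9.995, -20.05). Equal radii place U and W the same way about N: U = N + 22.4·n = (42.09, 46.02), W = N − 22.4·n = (62.08, 5.922). Then |BW| = |W − B| = 62.36.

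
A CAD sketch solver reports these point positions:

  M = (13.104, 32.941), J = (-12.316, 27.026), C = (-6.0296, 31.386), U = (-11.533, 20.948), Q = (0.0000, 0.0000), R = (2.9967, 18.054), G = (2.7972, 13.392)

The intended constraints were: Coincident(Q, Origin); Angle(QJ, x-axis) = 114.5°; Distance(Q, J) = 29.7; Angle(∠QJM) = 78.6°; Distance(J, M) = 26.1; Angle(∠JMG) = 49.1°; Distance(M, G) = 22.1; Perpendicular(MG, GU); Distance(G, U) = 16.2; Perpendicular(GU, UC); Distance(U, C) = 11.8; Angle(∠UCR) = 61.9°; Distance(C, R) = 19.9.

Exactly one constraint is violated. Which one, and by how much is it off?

Distance(C, R) = 19.9 — off by 3.80.

Q = (0.00, 0.00) ✓; QJ at 114.5° ✓; |QJ| = 29.70 ✓; ∠QJM = 78.60° ✓; |JM| = 26.10 ✓; ∠JMG = 49.10° ✓; |MG| = 22.10 ✓; ∠(MG, GU) = 90.00° ✓; |GU| = 16.20 ✓; ∠(GU, UC) = 90.00° ✓; |UC| = 11.80 ✓; ∠UCR = 61.90° ✓; |CR| = 16.10 ✗.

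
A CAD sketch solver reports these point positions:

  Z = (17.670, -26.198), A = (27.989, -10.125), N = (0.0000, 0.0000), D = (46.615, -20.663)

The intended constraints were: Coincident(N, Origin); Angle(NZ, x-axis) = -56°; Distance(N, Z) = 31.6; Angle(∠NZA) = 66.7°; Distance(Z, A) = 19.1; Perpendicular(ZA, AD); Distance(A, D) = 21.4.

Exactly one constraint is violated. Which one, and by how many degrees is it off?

Perpendicular(ZA, AD) — off by 3.20°.

N = (0.00, 0.00) ✓; NZ at -56.00° ✓; |NZ| = 31.60 ✓; ∠NZA = 66.70° ✓; |ZA| = 19.10 ✓; ∠(ZA, AD) = 86.80° ✗; |AD| = 21.40 ✓.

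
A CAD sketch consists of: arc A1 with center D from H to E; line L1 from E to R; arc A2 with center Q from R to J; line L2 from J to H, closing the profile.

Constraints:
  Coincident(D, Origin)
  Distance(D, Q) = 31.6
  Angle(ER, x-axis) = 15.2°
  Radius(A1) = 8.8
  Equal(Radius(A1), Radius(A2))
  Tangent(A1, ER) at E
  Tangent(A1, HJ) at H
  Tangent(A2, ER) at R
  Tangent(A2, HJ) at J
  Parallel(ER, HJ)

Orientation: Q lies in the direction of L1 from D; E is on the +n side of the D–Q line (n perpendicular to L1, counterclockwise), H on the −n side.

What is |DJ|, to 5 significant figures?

32.802

The slot axis is L1's direction at 15.2°, so u = (cos 15.2°, sin 15.2°) = (0.96502, 0.26219) and n = (−sin 15.2°, cos 15.2°) = (-0.26219, 0.96502). D is at the origin and Q lies 31.6 along u from D, so Q = 31.6·u = (30.495, 8.2852). Tangency of A1 to both parallel lines with radius 8.8 puts E and H at D ± 8.8·n: E = (-2.3073, 8.4921), H = (2.3073, -8.4921). Equal radii place R and J the same way about Q: R = Q + 8.8·n = (28.187, 16.777), J = Q − 8.8·n = (32.802, -0.20697). Then |DJ| = |J − D| = 32.802.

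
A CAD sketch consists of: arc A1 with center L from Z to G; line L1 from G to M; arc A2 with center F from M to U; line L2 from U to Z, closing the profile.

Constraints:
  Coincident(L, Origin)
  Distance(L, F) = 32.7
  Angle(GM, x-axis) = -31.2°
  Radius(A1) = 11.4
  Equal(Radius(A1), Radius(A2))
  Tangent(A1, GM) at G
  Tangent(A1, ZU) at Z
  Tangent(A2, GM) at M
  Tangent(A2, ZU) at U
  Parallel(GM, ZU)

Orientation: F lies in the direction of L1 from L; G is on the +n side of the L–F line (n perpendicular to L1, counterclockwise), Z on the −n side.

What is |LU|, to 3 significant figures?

34.6

The slot axis is L1's direction at -31.2°, so u = (cos -31.2°, sin -31.2°) = (0.855, -0.518) and n = (−sin -31.2°, cos -31.2°) = (0.518, 0.855). L is at the origin and F lies 32.7 along u from L, so F = 32.7·u = (28.0, -16.9). Tangency of A1 to both parallel lines with radius 11.4 puts G and Z at L ± 11.4·n: G = (5.91, 9.75), Z = (-5.91, -9.75). Equal radii place M and U the same way about F: M = F + 11.4·n = (33.9, -7.19), U = F − 11.4·n = (22.1, -26.7). Then |LU| = |U − L| = 34.6.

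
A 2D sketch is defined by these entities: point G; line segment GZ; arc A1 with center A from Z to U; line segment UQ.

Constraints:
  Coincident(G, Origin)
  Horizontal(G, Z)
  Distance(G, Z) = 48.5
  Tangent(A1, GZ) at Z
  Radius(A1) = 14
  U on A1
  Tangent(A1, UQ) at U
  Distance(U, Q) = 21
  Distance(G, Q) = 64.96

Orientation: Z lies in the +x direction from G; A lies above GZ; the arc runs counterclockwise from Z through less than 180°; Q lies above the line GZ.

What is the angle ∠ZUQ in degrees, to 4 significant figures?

122.1°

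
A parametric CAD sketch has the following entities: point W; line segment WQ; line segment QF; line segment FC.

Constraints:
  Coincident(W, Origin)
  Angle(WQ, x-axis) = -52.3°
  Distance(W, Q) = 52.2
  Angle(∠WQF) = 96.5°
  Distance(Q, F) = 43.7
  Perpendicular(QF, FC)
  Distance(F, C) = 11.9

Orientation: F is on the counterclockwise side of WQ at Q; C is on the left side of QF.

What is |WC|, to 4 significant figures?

63.70

W is at the origin; WQ runs at -52.3° with length 52.2, so Q = 52.2·(cos -52.3°, sin -52.3°) = (31.92, -41.30). ∠WQF = 96.5°, so QF runs at -52.3° + (180° − 96.5°) = 31.20° from the x-axis; with |QF| = 43.7, F = Q + 43.7·(cos 31.20°, sin 31.20°) = (69.30, -18.66). QF ⟂ FC; with |FC| = 11.9 on the left of QF, C = F + 11.9·(-0.5180, 0.8554) = (63.14, -8.485). Then |WC| = |C − W| = 63.70.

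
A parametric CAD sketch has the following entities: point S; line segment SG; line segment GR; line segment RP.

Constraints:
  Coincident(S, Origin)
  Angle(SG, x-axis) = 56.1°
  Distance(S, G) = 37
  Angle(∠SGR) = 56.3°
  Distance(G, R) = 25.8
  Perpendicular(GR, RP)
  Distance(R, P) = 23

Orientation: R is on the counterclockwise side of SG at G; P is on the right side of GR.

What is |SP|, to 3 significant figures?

54.0

∠SGR = 56.3°, so GR runs at 56.1° + (180° − 56.3°) = 180° from the x-axis; with |GR| = 25.8, R = G + 25.8·(cos 180°, sin 180°) = (-5.16, 30.8). GR is perpendicular to RP; with |RP| = 23.0 on the right of GR, P = R + 23.0·(0.00349, 1.00) = (-5.08, 53.8). Then |SP| = |P − S| = 54.0.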